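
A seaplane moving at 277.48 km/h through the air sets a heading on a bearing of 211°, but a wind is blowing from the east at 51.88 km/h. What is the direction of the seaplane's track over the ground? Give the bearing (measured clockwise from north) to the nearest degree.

219°

Taking east as x and north as y: velocity relative to the air = (-142.913, -237.847) km/h; the air relative to ground = (-51.880, 0.000) km/h.
Velocity relative to ground = (-142.913, -237.847) + (-51.880, 0.000) = (-194.793, -237.847) km/h.
Bearing = atan2(-194.79, -237.85) = 219.32° clockwise from north.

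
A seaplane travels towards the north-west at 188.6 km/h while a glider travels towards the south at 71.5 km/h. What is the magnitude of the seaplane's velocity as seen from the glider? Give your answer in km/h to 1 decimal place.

244.4 km/h

Taking east as x and north as y: seaplane velocity = (-133.360, 133.360) km/h; glider velocity = (0.000, -71.500) km/h.
Velocity of seaplane relative to glider = (-133.360, 133.360) − (0.000, -71.500) = (-133.360, 204.860) km/h.
Magnitude = |(-133.360, 204.860)| = 244.444 km/h.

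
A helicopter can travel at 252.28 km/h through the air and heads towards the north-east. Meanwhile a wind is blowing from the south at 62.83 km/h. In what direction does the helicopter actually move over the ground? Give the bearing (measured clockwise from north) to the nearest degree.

036°

Taking east as x and north as y: velocity relative to the air = (178.389, 178.389) km/h; the air relative to ground = (0.000, 62.830) km/h.
Velocity relative to ground = (178.389, 178.389) + (0.000, 62.830) = (178.389, 241.219) km/h.
Bearing = atan2(178.39, 241.22) = 36.48° clockwise from north.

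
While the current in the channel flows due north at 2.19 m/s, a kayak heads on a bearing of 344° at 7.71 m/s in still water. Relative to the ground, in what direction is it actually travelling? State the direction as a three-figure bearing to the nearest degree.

348°

Taking east as x and north as y: velocity relative to the water = (-2.125, 7.411) m/s; the water relative to ground = (0.000, 2.190) m/s.
Velocity relative to ground = (-2.125, 7.411) + (0.000, 2.190) = (-2.125, 9.601) m/s.
Bearing = atan2(-2.13, 9.60) = 347.52° clockwise from north.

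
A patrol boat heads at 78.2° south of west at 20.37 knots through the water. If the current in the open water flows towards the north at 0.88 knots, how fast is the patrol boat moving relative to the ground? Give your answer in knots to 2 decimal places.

Taking east as x and north as y: velocity relative to the water = (-4.166, -19.940) knots; the water relative to ground = (0.000, 0.880) knots.
Velocity relative to ground = (-4.166, -19.940) + (0.000, 0.880) = (-4.166, -19.060) knots.
Speed = |(-4.166, -19.060)| = 19.509 knots.

19.51 knots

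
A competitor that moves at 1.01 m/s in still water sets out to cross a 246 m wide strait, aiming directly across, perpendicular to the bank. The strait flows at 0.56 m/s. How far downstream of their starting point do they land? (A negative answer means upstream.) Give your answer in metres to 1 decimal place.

Perpendicular speed = 1.010 m/s; crossing time = 246 / 1.010 = 243.564 s.
Net downstream speed = 0.560 m/s.
Drift = 0.560 × 243.564 = 136.396 m (downstream).

136.4 m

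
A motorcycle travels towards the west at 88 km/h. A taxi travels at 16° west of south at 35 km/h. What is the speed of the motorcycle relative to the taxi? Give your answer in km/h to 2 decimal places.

85.27 km/h

Taking east as x and north as y: motorcycle velocity = (-88.000, 0.000) km/h; taxi velocity = (-9.647, -33.644) km/h.
Velocity of motorcycle relative to taxi = (-88.000, 0.000) − (-9.647, -33.644) = (-78.353, 33.644) km/h.
Magnitude = |(-78.353, 33.644)| = 85.271 km/h.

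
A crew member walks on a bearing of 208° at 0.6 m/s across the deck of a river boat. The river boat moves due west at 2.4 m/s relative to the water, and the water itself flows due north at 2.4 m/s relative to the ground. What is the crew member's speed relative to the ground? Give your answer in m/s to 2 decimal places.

3.27 m/s

In east/north components (m/s): crew member relative to river boat = (-0.282, -0.530); river boat relative to water = (-2.400, 0.000); water relative to ground = (0.000, 2.400).
Sum = (-2.682, 1.870) m/s.
Speed = |(-2.682, 1.870)| = 3.269 m/s.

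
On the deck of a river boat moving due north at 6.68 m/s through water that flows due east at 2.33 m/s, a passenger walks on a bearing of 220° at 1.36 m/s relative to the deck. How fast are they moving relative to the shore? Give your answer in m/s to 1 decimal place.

In east/north components (m/s): passenger relative to river boat = (-0.874, -1.042); river boat relative to water = (0.000, 6.680); water relative to ground = (2.330, 0.000).
Sum = (1.456, 5.638) m/s.
Speed = |(1.456, 5.638)| = 5.823 m/s.

5.8 m/s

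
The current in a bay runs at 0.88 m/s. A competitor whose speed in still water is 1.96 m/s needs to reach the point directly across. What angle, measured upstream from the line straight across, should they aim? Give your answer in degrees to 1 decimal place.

26.7°

To cancel the current, the upstream component of the competitor's velocity must equal the flow: 1.96 sin θ = 0.88.
sin θ = 0.88 / 1.96 = 0.4490.
θ = arcsin(0.4490) = 26.678°.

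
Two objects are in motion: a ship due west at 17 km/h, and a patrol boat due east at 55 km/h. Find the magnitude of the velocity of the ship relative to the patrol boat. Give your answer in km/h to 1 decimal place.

72.0 km/h

Taking east as x and north as y: ship velocity = (-17.000, 0.000) km/h; patrol boat velocity = (55.000, 0.000) km/h.
Velocity of ship relative to patrol boat = (-17.000, 0.000) − (55.000, 0.000) = (-72.000, 0.000) km/h.
Magnitude = |(-72.000, 0.000)| = 72.000 km/h.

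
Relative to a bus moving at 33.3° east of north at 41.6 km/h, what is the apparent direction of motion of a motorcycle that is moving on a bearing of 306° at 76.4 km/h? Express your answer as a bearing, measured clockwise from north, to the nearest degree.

277°

Taking east as x and north as y: motorcycle velocity = (-61.809, 44.907) km/h; bus velocity = (22.839, 34.770) km/h.
Velocity of motorcycle relative to bus = (-61.809, 44.907) − (22.839, 34.770) = (-84.648, 10.137) km/h.
Bearing = atan2(-84.65, 10.14) = 276.83° clockwise from north.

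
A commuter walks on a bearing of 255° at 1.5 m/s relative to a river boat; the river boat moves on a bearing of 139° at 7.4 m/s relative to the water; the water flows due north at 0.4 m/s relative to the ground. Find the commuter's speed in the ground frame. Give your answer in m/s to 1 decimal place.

6.5 m/s

In east/north components (m/s): commuter relative to river boat = (-1.449, -0.388); river boat relative to water = (4.855, -5.585); water relative to ground = (0.000, 0.400).
Sum = (3.406, -5.573) m/s.
Speed = |(3.406, -5.573)| = 6.531 m/s.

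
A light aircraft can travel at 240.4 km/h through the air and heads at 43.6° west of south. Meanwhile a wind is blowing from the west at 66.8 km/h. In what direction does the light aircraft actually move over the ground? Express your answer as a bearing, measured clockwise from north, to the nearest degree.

210°

Taking east as x and north as y: velocity relative to the air = (-165.785, -174.091) km/h; the air relative to ground = (66.800, 0.000) km/h.
Velocity relative to ground = (-165.785, -174.091) + (66.800, 0.000) = (-98.985, -174.091) km/h.
Bearing = atan2(-98.98, -174.09) = 209.62° clockwise from north.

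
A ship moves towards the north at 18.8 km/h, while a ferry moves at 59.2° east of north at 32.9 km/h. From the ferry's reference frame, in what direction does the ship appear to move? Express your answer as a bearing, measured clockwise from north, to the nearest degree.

Taking east as x and north as y: ship velocity = (0.000, 18.800) km/h; ferry velocity = (28.260, 16.846) km/h.
Velocity of ship relative to ferry = (0.000, 18.800) − (28.260, 16.846) = (-28.260, 1.954) km/h.
Bearing = atan2(-28.26, 1.95) = 273.95° clockwise from north.

274°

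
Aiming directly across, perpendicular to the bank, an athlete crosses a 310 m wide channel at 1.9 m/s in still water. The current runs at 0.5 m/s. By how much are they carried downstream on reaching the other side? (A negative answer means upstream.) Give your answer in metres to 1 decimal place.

81.6 m

Perpendicular speed = 1.900 m/s; crossing time = 310 / 1.900 = 163.158 s.
Net downstream speed = 0.500 m/s.
Drift = 0.500 × 163.158 = 81.579 m (downstream).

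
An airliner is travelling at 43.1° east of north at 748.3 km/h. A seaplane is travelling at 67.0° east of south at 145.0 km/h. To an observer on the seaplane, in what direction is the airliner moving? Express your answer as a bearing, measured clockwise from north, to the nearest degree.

Taking east as x and north as y: airliner velocity = (511.294, 546.380) km/h; seaplane velocity = (133.473, -56.656) km/h.
Velocity of airliner relative to seaplane = (511.294, 546.380) − (133.473, -56.656) = (377.821, 603.036) km/h.
Bearing = atan2(377.82, 603.04) = 32.07° clockwise from north.

032°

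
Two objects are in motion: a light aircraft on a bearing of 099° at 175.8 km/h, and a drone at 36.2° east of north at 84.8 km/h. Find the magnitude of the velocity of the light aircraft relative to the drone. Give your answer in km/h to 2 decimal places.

156.42 km/h

Taking east as x and north as y: light aircraft velocity = (173.636, -27.501) km/h; drone velocity = (50.083, 68.430) km/h.
Velocity of light aircraft relative to drone = (173.636, -27.501) − (50.083, 68.430) = (123.552, -95.931) km/h.
Magnitude = |(123.552, -95.931)| = 156.422 km/h.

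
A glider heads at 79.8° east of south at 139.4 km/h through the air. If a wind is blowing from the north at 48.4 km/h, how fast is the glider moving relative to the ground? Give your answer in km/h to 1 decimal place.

Taking east as x and north as y: velocity relative to the air = (137.197, -24.686) km/h; the air relative to ground = (0.000, -48.400) km/h.
Velocity relative to ground = (137.197, -24.686) + (0.000, -48.400) = (137.197, -73.086) km/h.
Speed = |(137.197, -73.086)| = 155.449 km/h.

155.4 km/h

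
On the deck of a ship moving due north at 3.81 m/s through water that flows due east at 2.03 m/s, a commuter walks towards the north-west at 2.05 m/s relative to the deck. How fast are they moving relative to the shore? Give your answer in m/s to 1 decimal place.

In east/north components (m/s): commuter relative to ship = (-1.450, 1.450); ship relative to water = (0.000, 3.810); water relative to ground = (2.030, 0.000).
Sum = (0.580, 5.260) m/s.
Speed = |(0.580, 5.260)| = 5.291 m/s.

5.3 m/s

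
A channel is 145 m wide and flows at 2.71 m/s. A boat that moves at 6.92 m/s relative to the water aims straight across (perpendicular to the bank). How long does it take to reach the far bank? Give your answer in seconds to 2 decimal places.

20.95 s

The component of the boat's velocity perpendicular to the bank is 6.92 m/s.
The flow acts along the bank and has no component across it.
Time = 145 / 6.920 = 20.954 s.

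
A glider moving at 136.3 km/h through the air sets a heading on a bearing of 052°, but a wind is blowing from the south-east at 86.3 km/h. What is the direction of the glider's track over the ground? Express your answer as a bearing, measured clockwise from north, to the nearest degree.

Taking east as x and north as y: velocity relative to the air = (107.406, 83.915) km/h; the air relative to ground = (-61.023, 61.023) km/h.
Velocity relative to ground = (107.406, 83.915) + (-61.023, 61.023) = (46.383, 144.938) km/h.
Bearing = atan2(46.38, 144.94) = 17.75° clockwise from north.

018°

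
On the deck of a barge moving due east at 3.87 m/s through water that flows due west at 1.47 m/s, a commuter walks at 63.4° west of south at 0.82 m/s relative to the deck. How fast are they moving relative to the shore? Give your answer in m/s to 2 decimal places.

In east/north components (m/s): commuter relative to barge = (-0.733, -0.367); barge relative to water = (3.870, 0.000); water relative to ground = (-1.470, 0.000).
Sum = (1.667, -0.367) m/s.
Speed = |(1.667, -0.367)| = 1.707 m/s.

1.71 m/s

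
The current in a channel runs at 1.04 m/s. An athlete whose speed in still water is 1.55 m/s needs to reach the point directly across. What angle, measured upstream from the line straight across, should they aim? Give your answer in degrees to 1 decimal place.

To cancel the current, the upstream component of the athlete's velocity must equal the flow: 1.55 sin θ = 1.04.
sin θ = 1.04 / 1.55 = 0.6710.
θ = arcsin(0.6710) = 42.142°.

42.1°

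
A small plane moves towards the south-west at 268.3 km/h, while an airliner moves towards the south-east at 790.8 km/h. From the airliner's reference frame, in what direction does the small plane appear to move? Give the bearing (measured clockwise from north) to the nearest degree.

Taking east as x and north as y: small plane velocity = (-189.717, -189.717) km/h; airliner velocity = (559.180, -559.180) km/h.
Velocity of small plane relative to airliner = (-189.717, -189.717) − (559.180, -559.180) = (-748.897, 369.463) km/h.
Bearing = atan2(-748.90, 369.46) = 296.26° clockwise from north.

296°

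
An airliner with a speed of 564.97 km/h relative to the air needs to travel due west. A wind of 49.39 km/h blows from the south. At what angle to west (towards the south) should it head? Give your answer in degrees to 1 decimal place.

5.0°

The wind pushes perpendicular to the desired track; the heading must have a component into the wind equal to 49.39 km/h: 564.97 sin θ = 49.39.
sin θ = 0.0874, so θ = 5.015°.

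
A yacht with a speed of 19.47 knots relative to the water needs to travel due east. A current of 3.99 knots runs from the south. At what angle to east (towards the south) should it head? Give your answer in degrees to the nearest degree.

The current pushes perpendicular to the desired track; the heading must have a component into the current equal to 3.99 knots: 19.47 sin θ = 3.99.
sin θ = 0.2049, so θ = 11.825°.

12°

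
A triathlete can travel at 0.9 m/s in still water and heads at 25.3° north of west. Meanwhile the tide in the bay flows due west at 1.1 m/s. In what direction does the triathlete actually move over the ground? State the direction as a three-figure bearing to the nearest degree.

Taking east as x and north as y: velocity relative to the water = (-0.814, 0.385) m/s; the water relative to ground = (-1.100, 0.000) m/s.
Velocity relative to ground = (-0.814, 0.385) + (-1.100, 0.000) = (-1.914, 0.385) m/s.
Bearing = atan2(-1.91, 0.38) = 281.36° clockwise from north.

281°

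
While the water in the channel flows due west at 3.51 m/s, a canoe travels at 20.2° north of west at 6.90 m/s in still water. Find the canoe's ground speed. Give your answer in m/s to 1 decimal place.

Taking east as x and north as y: velocity relative to the water = (-6.476, 2.383) m/s; the water relative to ground = (-3.510, 0.000) m/s.
Velocity relative to ground = (-6.476, 2.383) + (-3.510, 0.000) = (-9.986, 2.383) m/s.
Speed = |(-9.986, 2.383)| = 10.266 m/s.

10.3 m/s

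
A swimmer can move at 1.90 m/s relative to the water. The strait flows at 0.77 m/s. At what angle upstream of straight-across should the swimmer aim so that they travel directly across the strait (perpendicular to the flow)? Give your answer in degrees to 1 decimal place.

To cancel the current, the upstream component of the swimmer's velocity must equal the flow: 1.90 sin θ = 0.77.
sin θ = 0.77 / 1.90 = 0.4053.
θ = arcsin(0.4053) = 23.908°.

23.9°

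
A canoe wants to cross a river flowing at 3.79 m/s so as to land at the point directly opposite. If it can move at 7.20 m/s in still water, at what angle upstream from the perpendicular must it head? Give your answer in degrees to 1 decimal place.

To cancel the current, the upstream component of the canoe's velocity must equal the flow: 7.20 sin θ = 3.79.
sin θ = 3.79 / 7.20 = 0.5264.
θ = arcsin(0.5264) = 31.762°.

31.8°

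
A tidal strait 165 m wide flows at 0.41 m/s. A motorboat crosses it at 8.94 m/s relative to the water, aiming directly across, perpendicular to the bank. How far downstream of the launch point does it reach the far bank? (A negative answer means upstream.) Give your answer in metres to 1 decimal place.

7.6 m

Perpendicular speed = 8.940 m/s; crossing time = 165 / 8.940 = 18.456 s.
Net downstream speed = 0.410 m/s.
Drift = 0.410 × 18.456 = 7.567 m (downstream).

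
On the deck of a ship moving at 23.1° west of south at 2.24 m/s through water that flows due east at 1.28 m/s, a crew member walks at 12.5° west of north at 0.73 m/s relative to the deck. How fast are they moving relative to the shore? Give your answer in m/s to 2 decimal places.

1.37 m/s

In east/north components (m/s): crew member relative to ship = (-0.158, 0.713); ship relative to water = (-0.879, -2.060); water relative to ground = (1.280, 0.000).
Sum = (0.243, -1.348) m/s.
Speed = |(0.243, -1.348)| = 1.369 m/s.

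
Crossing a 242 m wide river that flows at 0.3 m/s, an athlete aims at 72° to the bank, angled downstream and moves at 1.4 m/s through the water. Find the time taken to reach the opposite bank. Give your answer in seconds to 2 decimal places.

The component of the athlete's velocity perpendicular to the bank is 1.4 × sin 72° = 1.331 m/s.
Only the cross-stream component determines the crossing time; the current contributes nothing perpendicular to the bank.
Time = 242 / 1.331 = 181.753 s.

181.75 s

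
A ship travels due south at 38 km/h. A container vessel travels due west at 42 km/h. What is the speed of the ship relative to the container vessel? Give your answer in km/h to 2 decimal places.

56.64 km/h

Taking east as x and north as y: ship velocity = (0.000, -38.000) km/h; container vessel velocity = (-42.000, 0.000) km/h.
Velocity of ship relative to container vessel = (0.000, -38.000) − (-42.000, 0.000) = (42.000, -38.000) km/h.
Magnitude = |(42.000, -38.000)| = 56.639 km/h.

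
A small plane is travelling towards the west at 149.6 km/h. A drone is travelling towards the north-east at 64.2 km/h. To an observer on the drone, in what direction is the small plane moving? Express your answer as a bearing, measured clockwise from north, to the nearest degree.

257°

Taking east as x and north as y: small plane velocity = (-149.600, 0.000) km/h; drone velocity = (45.396, 45.396) km/h.
Velocity of small plane relative to drone = (-149.600, 0.000) − (45.396, 45.396) = (-194.996, -45.396) km/h.
Bearing = atan2(-195.00, -45.40) = 256.89° clockwise from north.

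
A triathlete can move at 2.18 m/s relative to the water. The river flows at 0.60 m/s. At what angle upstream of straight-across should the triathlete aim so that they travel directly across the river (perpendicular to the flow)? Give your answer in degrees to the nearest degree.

To cancel the current, the upstream component of the triathlete's velocity must equal the flow: 2.18 sin θ = 0.60.
sin θ = 0.60 / 2.18 = 0.2752.
θ = arcsin(0.2752) = 15.976°.

16°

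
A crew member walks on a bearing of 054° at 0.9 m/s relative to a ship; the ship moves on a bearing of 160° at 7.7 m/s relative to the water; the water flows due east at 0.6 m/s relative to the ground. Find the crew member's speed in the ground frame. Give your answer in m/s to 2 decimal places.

In east/north components (m/s): crew member relative to ship = (0.728, 0.529); ship relative to water = (2.634, -7.236); water relative to ground = (0.600, 0.000).
Sum = (3.962, -6.707) m/s.
Speed = |(3.962, -6.707)| = 7.789 m/s.

7.79 m/s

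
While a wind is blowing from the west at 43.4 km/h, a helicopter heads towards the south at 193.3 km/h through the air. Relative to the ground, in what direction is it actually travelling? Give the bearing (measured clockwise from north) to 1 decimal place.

167.3°

Taking east as x and north as y: velocity relative to the air = (0.000, -193.300) km/h; the air relative to ground = (43.400, 0.000) km/h.
Velocity relative to ground = (0.000, -193.300) + (43.400, 0.000) = (43.400, -193.300) km/h.
Bearing = atan2(43.40, -193.30) = 167.35° clockwise from north.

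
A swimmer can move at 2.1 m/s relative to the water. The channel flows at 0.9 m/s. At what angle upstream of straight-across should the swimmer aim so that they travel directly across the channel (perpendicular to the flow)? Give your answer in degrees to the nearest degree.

To cancel the current, the upstream component of the swimmer's velocity must equal the flow: 2.1 sin θ = 0.9.
sin θ = 0.9 / 2.1 = 0.4286.
θ = arcsin(0.4286) = 25.377°.

25°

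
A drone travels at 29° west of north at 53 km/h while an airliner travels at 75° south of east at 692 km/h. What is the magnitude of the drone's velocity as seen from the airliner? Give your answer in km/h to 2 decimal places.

Taking east as x and north as y: drone velocity = (-25.695, 46.355) km/h; airliner velocity = (179.103, -668.421) km/h.
Velocity of drone relative to airliner = (-25.695, 46.355) − (179.103, -668.421) = (-204.798, 714.776) km/h.
Magnitude = |(-204.798, 714.776)| = 743.536 km/h.

743.54 km/h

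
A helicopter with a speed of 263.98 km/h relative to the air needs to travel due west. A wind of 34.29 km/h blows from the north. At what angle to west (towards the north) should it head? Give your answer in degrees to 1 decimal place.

7.5°

The wind pushes perpendicular to the desired track; the heading must have a component into the wind equal to 34.29 km/h: 263.98 sin θ = 34.29.
sin θ = 0.1299, so θ = 7.464°.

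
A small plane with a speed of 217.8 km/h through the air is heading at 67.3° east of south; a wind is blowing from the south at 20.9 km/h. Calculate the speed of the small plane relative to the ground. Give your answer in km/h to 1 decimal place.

210.6 km/h

Taking east as x and north as y: velocity relative to the air = (200.929, -84.050) km/h; the air relative to ground = (0.000, 20.900) km/h.
Velocity relative to ground = (200.929, -84.050) + (0.000, 20.900) = (200.929, -63.150) km/h.
Speed = |(200.929, -63.150)| = 210.619 km/h.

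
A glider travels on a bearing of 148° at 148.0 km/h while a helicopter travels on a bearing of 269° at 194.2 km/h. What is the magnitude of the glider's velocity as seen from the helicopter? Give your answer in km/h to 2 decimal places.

Taking east as x and north as y: glider velocity = (78.428, -125.511) km/h; helicopter velocity = (-194.170, -3.389) km/h.
Velocity of glider relative to helicopter = (78.428, -125.511) − (-194.170, -3.389) = (272.598, -122.122) km/h.
Magnitude = |(272.598, -122.122)| = 298.703 km/h.

298.70 km/h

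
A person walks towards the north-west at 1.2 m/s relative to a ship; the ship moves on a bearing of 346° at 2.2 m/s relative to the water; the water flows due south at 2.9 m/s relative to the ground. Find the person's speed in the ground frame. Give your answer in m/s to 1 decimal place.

In east/north components (m/s): person relative to ship = (-0.849, 0.849); ship relative to water = (-0.532, 2.135); water relative to ground = (0.000, -2.900).
Sum = (-1.381, 0.083) m/s.
Speed = |(-1.381, 0.083)| = 1.383 m/s.

1.4 m/s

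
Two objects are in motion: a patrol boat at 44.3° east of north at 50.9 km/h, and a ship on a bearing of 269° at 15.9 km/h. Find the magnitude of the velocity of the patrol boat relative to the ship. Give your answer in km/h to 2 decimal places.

63.20 km/h

Taking east as x and north as y: patrol boat velocity = (35.549, 36.429) km/h; ship velocity = (-15.898, -0.277) km/h.
Velocity of patrol boat relative to ship = (35.549, 36.429) − (-15.898, -0.277) = (51.447, 36.706) km/h.
Magnitude = |(51.447, 36.706)| = 63.199 km/h.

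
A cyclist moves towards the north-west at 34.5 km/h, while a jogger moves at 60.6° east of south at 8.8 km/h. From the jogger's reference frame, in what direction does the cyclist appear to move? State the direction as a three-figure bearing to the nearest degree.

Taking east as x and north as y: cyclist velocity = (-24.395, 24.395) km/h; jogger velocity = (7.667, -4.320) km/h.
Velocity of cyclist relative to jogger = (-24.395, 24.395) − (7.667, -4.320) = (-32.062, 28.715) km/h.
Bearing = atan2(-32.06, 28.72) = 311.85° clockwise from north.

312°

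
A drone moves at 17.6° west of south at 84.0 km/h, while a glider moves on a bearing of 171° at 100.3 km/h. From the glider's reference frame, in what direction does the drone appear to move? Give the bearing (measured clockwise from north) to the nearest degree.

Taking east as x and north as y: drone velocity = (-25.399, -80.068) km/h; glider velocity = (15.690, -99.065) km/h.
Velocity of drone relative to glider = (-25.399, -80.068) − (15.690, -99.065) = (-41.089, 18.997) km/h.
Bearing = atan2(-41.09, 19.00) = 294.81° clockwise from north.

295°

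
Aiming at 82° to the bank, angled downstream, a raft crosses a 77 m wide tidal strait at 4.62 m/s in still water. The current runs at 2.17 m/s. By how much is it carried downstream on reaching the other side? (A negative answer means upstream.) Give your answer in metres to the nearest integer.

47 m

Perpendicular speed = 4.575 m/s; crossing time = 77 / 4.575 = 16.830 s.
Net downstream speed = 2.813 m/s.
Drift = 2.813 × 16.830 = 47.344 m (downstream).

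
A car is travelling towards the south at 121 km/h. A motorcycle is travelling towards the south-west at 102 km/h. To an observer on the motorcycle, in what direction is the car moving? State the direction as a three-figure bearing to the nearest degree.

124°

Taking east as x and north as y: car velocity = (0.000, -121.000) km/h; motorcycle velocity = (-72.125, -72.125) km/h.
Velocity of car relative to motorcycle = (0.000, -121.000) − (-72.125, -72.125) = (72.125, -48.875) km/h.
Bearing = atan2(72.12, -48.88) = 124.12° clockwise from north.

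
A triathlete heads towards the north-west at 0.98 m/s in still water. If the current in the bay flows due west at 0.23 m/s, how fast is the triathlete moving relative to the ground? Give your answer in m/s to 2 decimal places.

Taking east as x and north as y: velocity relative to the water = (-0.693, 0.693) m/s; the water relative to ground = (-0.230, 0.000) m/s.
Velocity relative to ground = (-0.693, 0.693) + (-0.230, 0.000) = (-0.923, 0.693) m/s.
Speed = |(-0.923, 0.693)| = 1.154 m/s.

1.15 m/s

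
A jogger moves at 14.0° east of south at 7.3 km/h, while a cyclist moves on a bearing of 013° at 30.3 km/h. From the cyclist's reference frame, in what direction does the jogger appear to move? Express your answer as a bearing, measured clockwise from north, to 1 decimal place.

187.9°

Taking east as x and north as y: jogger velocity = (1.766, -7.083) km/h; cyclist velocity = (6.816, 29.523) km/h.
Velocity of jogger relative to cyclist = (1.766, -7.083) − (6.816, 29.523) = (-5.050, -36.607) km/h.
Bearing = atan2(-5.05, -36.61) = 187.85° clockwise from north.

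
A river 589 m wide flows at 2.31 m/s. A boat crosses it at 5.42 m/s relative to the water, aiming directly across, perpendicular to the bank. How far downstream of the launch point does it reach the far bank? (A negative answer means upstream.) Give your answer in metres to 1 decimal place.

251.0 m

Perpendicular speed = 5.420 m/s; crossing time = 589 / 5.420 = 108.672 s.
Net downstream speed = 2.310 m/s.
Drift = 2.310 × 108.672 = 251.031 m (downstream).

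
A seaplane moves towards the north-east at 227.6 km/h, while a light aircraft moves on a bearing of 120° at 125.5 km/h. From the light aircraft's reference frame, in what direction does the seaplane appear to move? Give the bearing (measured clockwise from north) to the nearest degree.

013°

Taking east as x and north as y: seaplane velocity = (160.938, 160.938) km/h; light aircraft velocity = (108.686, -62.750) km/h.
Velocity of seaplane relative to light aircraft = (160.938, 160.938) − (108.686, -62.750) = (52.251, 223.688) km/h.
Bearing = atan2(52.25, 223.69) = 13.15° clockwise from north.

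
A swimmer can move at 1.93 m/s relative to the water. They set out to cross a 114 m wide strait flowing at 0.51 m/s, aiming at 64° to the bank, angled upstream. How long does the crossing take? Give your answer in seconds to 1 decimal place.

The component of the swimmer's velocity perpendicular to the bank is 1.93 × sin 64° = 1.735 m/s.
Only the cross-stream component determines the crossing time; the current contributes nothing perpendicular to the bank.
Time = 114 / 1.735 = 65.718 s.

65.7 s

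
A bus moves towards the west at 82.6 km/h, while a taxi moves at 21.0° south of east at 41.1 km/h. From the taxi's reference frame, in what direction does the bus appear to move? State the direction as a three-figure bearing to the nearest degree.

Taking east as x and north as y: bus velocity = (-82.600, 0.000) km/h; taxi velocity = (38.370, -14.729) km/h.
Velocity of bus relative to taxi = (-82.600, 0.000) − (38.370, -14.729) = (-120.970, 14.729) km/h.
Bearing = atan2(-120.97, 14.73) = 276.94° clockwise from north.

277°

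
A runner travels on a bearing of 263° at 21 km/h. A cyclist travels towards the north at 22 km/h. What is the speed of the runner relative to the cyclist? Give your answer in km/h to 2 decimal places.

Taking east as x and north as y: runner velocity = (-20.843, -2.559) km/h; cyclist velocity = (0.000, 22.000) km/h.
Velocity of runner relative to cyclist = (-20.843, -2.559) − (0.000, 22.000) = (-20.843, -24.559) km/h.
Magnitude = |(-20.843, -24.559)| = 32.212 km/h.

32.21 km/h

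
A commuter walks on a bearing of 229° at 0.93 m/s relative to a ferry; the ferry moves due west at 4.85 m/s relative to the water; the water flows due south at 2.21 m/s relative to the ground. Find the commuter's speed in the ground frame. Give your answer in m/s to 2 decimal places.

6.23 m/s

In east/north components (m/s): commuter relative to ferry = (-0.702, -0.610); ferry relative to water = (-4.850, 0.000); water relative to ground = (0.000, -2.210).
Sum = (-5.552, -2.820) m/s.
Speed = |(-5.552, -2.820)| = 6.227 m/s.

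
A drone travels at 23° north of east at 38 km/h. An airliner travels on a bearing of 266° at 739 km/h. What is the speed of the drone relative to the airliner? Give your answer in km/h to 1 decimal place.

Taking east as x and north as y: drone velocity = (34.979, 14.848) km/h; airliner velocity = (-737.200, -51.550) km/h.
Velocity of drone relative to airliner = (34.979, 14.848) − (-737.200, -51.550) = (772.179, 66.398) km/h.
Magnitude = |(772.179, 66.398)| = 775.028 km/h.

775.0 km/h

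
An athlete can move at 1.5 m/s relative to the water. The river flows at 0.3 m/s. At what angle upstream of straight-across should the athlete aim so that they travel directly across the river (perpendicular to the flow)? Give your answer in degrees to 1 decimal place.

11.5°

To cancel the current, the upstream component of the athlete's velocity must equal the flow: 1.5 sin θ = 0.3.
sin θ = 0.3 / 1.5 = 0.2000.
θ = arcsin(0.2000) = 11.537°.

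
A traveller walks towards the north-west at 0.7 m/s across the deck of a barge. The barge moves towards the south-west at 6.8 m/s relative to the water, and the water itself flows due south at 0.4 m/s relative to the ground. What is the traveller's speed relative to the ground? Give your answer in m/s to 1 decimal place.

In east/north components (m/s): traveller relative to barge = (-0.495, 0.495); barge relative to water = (-4.808, -4.808); water relative to ground = (0.000, -0.400).
Sum = (-5.303, -4.713) m/s.
Speed = |(-5.303, -4.713)| = 7.095 m/s.

7.1 m/s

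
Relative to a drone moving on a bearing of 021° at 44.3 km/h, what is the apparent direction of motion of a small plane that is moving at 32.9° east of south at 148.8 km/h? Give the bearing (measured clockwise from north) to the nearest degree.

Taking east as x and north as y: small plane velocity = (80.824, -124.935) km/h; drone velocity = (15.876, 41.358) km/h.
Velocity of small plane relative to drone = (80.824, -124.935) − (15.876, 41.358) = (64.949, -166.293) km/h.
Bearing = atan2(64.95, -166.29) = 158.67° clockwise from north.

159°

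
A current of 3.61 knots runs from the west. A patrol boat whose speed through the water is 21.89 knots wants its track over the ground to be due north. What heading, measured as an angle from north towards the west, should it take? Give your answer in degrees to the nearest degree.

9°

The current pushes perpendicular to the desired track; the heading must have a component into the current equal to 3.61 knots: 21.89 sin θ = 3.61.
sin θ = 0.1649, so θ = 9.492°.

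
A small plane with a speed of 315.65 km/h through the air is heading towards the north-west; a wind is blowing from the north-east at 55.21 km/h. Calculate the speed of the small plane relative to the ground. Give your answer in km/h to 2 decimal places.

Taking east as x and north as y: velocity relative to the air = (-223.198, 223.198) km/h; the air relative to ground = (-39.039, -39.039) km/h.
Velocity relative to ground = (-223.198, 223.198) + (-39.039, -39.039) = (-262.238, 184.159) km/h.
Speed = |(-262.238, 184.159)| = 320.442 km/h.

320.44 km/h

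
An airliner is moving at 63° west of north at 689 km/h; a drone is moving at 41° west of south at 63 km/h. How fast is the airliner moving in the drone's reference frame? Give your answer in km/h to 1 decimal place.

676.5 km/h

Taking east as x and north as y: airliner velocity = (-613.903, 312.799) km/h; drone velocity = (-41.332, -47.547) km/h.
Velocity of airliner relative to drone = (-613.903, 312.799) − (-41.332, -47.547) = (-572.572, 360.346) km/h.
Magnitude = |(-572.572, 360.346)| = 676.526 km/h.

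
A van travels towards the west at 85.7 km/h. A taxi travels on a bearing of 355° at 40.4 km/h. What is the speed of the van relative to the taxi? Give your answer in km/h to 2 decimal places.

91.50 km/h

Taking east as x and north as y: van velocity = (-85.700, 0.000) km/h; taxi velocity = (-3.521, 40.246) km/h.
Velocity of van relative to taxi = (-85.700, 0.000) − (-3.521, 40.246) = (-82.179, -40.246) km/h.
Magnitude = |(-82.179, -40.246)| = 91.505 km/h.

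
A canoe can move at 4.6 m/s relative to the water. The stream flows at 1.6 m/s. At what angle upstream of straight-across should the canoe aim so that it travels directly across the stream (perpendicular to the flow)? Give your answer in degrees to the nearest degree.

To cancel the current, the upstream component of the canoe's velocity must equal the flow: 4.6 sin θ = 1.6.
sin θ = 1.6 / 4.6 = 0.3478.
θ = arcsin(0.3478) = 20.354°.

20°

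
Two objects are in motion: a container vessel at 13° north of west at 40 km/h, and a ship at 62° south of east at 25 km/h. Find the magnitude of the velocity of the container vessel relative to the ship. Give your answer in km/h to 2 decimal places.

59.47 km/h

Taking east as x and north as y: container vessel velocity = (-38.975, 8.998) km/h; ship velocity = (11.737, -22.074) km/h.
Velocity of container vessel relative to ship = (-38.975, 8.998) − (11.737, -22.074) = (-50.712, 31.072) km/h.
Magnitude = |(-50.712, 31.072)| = 59.474 km/h.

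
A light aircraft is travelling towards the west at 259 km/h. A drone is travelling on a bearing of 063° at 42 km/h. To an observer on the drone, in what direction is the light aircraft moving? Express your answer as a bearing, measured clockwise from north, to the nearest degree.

266°

Taking east as x and north as y: light aircraft velocity = (-259.000, 0.000) km/h; drone velocity = (37.422, 19.068) km/h.
Velocity of light aircraft relative to drone = (-259.000, 0.000) − (37.422, 19.068) = (-296.422, -19.068) km/h.
Bearing = atan2(-296.42, -19.07) = 266.32° clockwise from north.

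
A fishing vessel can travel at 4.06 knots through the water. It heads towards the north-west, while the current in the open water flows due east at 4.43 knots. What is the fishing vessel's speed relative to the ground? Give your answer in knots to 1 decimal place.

Taking east as x and north as y: velocity relative to the water = (-2.871, 2.871) knots; the water relative to ground = (4.430, 0.000) knots.
Velocity relative to ground = (-2.871, 2.871) + (4.430, 0.000) = (1.559, 2.871) knots.
Speed = |(1.559, 2.871)| = 3.267 knots.

3.3 knots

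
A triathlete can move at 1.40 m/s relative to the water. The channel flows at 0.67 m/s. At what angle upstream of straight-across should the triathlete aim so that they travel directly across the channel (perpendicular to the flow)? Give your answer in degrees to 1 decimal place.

28.6°

To cancel the current, the upstream component of the triathlete's velocity must equal the flow: 1.40 sin θ = 0.67.
sin θ = 0.67 / 1.40 = 0.4786.
θ = arcsin(0.4786) = 28.592°.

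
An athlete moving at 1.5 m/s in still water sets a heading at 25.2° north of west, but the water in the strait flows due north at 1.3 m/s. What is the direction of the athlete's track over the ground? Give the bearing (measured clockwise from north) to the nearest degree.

Taking east as x and north as y: velocity relative to the water = (-1.357, 0.639) m/s; the water relative to ground = (0.000, 1.300) m/s.
Velocity relative to ground = (-1.357, 0.639) + (0.000, 1.300) = (-1.357, 1.939) m/s.
Bearing = atan2(-1.36, 1.94) = 325.00° clockwise from north.

325°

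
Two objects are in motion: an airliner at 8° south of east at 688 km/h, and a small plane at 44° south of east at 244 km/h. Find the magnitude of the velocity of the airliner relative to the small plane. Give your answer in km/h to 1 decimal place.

511.1 km/h

Taking east as x and north as y: airliner velocity = (681.304, -95.751) km/h; small plane velocity = (175.519, -169.497) km/h.
Velocity of airliner relative to small plane = (681.304, -95.751) − (175.519, -169.497) = (505.786, 73.746) km/h.
Magnitude = |(505.786, 73.746)| = 511.133 km/h.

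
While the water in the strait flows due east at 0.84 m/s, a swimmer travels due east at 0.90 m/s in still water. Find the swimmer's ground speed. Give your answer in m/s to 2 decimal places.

Taking east as x and north as y: velocity relative to the water = (0.900, 0.000) m/s; the water relative to ground = (0.840, 0.000) m/s.
Velocity relative to ground = (0.900, 0.000) + (0.840, 0.000) = (1.740, 0.000) m/s.
Speed = |(1.740, 0.000)| = 1.740 m/s.

1.74 m/s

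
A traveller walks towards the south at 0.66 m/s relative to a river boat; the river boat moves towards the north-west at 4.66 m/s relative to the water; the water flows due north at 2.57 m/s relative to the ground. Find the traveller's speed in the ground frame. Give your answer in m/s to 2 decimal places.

6.16 m/s

In east/north components (m/s): traveller relative to river boat = (0.000, -0.660); river boat relative to water = (-3.295, 3.295); water relative to ground = (0.000, 2.570).
Sum = (-3.295, 5.205) m/s.
Speed = |(-3.295, 5.205)| = 6.160 m/s.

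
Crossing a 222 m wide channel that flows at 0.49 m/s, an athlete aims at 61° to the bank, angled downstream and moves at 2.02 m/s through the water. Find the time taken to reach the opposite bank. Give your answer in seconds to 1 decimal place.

The component of the athlete's velocity perpendicular to the bank is 2.02 × sin 61° = 1.767 m/s.
Only the cross-stream component determines the crossing time; the current contributes nothing perpendicular to the bank.
Time = 222 / 1.767 = 125.656 s.

125.7 s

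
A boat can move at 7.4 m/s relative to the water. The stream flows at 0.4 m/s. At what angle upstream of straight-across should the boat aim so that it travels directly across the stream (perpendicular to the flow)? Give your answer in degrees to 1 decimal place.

3.1°

To cancel the current, the upstream component of the boat's velocity must equal the flow: 7.4 sin θ = 0.4.
sin θ = 0.4 / 7.4 = 0.0541.
θ = arcsin(0.0541) = 3.099°.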